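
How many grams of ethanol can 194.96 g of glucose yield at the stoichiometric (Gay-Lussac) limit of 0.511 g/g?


Theoretical ethanol yield: m_EtOH = 0.511 * m_glucose
m_EtOH = 0.511 * 194.96 = 99.6246 g

99.6246 g


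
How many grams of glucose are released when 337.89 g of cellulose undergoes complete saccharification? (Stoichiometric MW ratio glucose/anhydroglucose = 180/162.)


glucose = cellulose * 180/162
= 337.89 * 180/162
= 375.4333 g

375.4333 g


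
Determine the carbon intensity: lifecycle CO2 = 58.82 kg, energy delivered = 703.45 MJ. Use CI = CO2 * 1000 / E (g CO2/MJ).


CI = CO2 * 1000 / E
= 58.82 * 1000 / 703.45
= 83.6165 g CO2/MJ

83.6165 g CO2/MJ


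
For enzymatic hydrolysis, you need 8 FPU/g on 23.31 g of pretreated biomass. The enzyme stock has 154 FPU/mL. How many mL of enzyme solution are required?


V = dosage * m_sub / activity
V = 8 * 23.31 / 154
V = 1.2109 mL

1.2109 mL


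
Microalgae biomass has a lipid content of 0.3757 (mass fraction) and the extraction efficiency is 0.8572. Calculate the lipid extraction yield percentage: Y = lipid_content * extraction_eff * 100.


Y = lipid_content * extraction_eff * 100
= 0.3757 * 0.8572 * 100
= 32.2050%

32.2050%


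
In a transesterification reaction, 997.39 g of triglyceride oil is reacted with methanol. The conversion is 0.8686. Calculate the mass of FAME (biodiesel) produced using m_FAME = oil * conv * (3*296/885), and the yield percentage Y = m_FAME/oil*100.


m_FAME = oil * conv * (3 * 296 / 885) = oil * conv * (888/885)
= 997.39 * 0.8686 * 888 / 885
= 869.2697 g
Y = m_FAME / oil * 100 = conv * (888/885) * 100
= 0.8686 * 888 / 885 * 100
= 87.15%

869.2697 g FAME; Y = 87.15%


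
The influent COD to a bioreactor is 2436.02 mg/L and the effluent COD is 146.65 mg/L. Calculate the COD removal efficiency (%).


eta = (COD_in - COD_out) / COD_in * 100
= (2436.02 - 146.65) / 2436.02 * 100
= 93.9799%

93.9799%


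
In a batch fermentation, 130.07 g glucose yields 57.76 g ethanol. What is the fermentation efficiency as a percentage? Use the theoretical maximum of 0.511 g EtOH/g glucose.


Fermentation efficiency = (actual / (0.511 * glucose)) * 100
= (57.76 / (0.511 * 130.07)) * 100
= 86.9019%

86.9019%


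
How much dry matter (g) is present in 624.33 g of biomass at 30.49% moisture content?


Wd = Ww * (1 - MC/100)
= 624.33 * (1 - 30.49/100)
= 433.9718 g

433.9718 g


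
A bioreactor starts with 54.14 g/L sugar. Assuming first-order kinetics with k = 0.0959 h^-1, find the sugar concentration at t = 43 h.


S = S0 * exp(-k * t)
S = 54.14 * exp(-0.0959 * 43)
S = 0.8762 g/L

0.8762 g/L


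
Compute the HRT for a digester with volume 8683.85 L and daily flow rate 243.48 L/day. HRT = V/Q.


HRT = V / Q
= 8683.85 / 243.48
= 35.6656 days

35.6656 days


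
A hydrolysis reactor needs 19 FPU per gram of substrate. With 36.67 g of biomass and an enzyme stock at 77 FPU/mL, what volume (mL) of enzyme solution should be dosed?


V = dosage * m_sub / activity
V = 19 * 36.67 / 77
V = 9.0484 mL

9.0484 mL


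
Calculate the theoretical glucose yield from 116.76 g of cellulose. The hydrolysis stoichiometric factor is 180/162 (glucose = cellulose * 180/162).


glucose = cellulose * 180/162
= 116.76 * 180/162
= 129.7333 g

129.7333 g


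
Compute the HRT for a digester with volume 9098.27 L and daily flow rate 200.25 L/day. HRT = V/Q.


HRT = V / Q
= 9098.27 / 200.25
= 45.4346 days

45.4346 days


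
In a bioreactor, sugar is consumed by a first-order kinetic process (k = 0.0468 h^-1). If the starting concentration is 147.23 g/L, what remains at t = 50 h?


S = S0 * exp(-k * t)
S = 147.23 * exp(-0.0468 * 50)
S = 14.1823 g/L

14.1823 g/L


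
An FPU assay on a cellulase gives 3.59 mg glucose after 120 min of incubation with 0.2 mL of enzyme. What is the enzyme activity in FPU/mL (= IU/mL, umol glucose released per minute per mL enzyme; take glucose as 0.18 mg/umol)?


Activity = glucose_mg / (0.18 mg/umol * V_mL * t_min)
= 3.59 / (0.18 * 0.2 * 120)
= 0.8310 FPU/mL

0.8310 FPU/mL


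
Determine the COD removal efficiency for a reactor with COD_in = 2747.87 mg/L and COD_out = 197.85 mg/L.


eta = (COD_in - COD_out) / COD_in * 100
= (2747.87 - 197.85) / 2747.87 * 100
= 92.7999%

92.7999%


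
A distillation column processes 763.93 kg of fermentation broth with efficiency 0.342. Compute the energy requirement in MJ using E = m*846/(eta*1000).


E = m * 846 / (eta * 1000)
= 763.93 * 846 / (0.342 * 1000)
= 1889.7216 MJ

1889.7216 MJ


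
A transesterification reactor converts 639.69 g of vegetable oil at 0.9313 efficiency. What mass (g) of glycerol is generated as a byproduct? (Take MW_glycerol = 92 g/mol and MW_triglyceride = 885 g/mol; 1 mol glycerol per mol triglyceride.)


glycerol = oil * conv * (92/885)
= 639.69 * 0.9313 * 92 / 885
= 61.9304 g

61.9304 g


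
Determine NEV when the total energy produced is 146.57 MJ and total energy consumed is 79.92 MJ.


NEV = E_out - E_in
= 146.57 - 79.92
= 66.6500 MJ

66.6500 MJ


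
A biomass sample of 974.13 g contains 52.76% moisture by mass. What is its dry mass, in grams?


Wd = Ww * (1 - MC/100)
= 974.13 * (1 - 52.76/100)
= 460.1790 g

460.1790 g


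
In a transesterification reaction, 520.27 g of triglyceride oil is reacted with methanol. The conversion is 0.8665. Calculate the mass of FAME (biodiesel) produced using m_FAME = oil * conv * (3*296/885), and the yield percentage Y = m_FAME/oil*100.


m_FAME = oil * conv * (3 * 296 / 885) = oil * conv * (888/885)
= 520.27 * 0.8665 * 888 / 885
= 452.3421 g
Y = m_FAME / oil * 100 = conv * (888/885) * 100
= 0.8665 * 888 / 885 * 100
= 86.94%

452.3421 g FAME; Y = 86.94%


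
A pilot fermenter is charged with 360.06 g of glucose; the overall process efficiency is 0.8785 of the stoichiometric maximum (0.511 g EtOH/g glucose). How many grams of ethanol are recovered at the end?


Actual ethanol: m = 0.511 * 360.06 * 0.8785
m = 161.6358 g

161.6358 g


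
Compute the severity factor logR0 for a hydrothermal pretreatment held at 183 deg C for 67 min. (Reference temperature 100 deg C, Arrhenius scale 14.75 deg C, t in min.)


logR0 = log10(t * exp((T - 100) / 14.75))
= log10(67 * exp((183 - 100) / 14.75))
= 4.2699

4.2699


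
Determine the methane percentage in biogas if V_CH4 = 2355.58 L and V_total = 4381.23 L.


CH4% = V_CH4 / V_total * 100
= 2355.58 / 4381.23 * 100
= 53.7653%

53.7653%


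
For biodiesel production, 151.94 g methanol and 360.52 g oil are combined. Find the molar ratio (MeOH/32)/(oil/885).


Molar ratio = n_MeOH / n_oil = (MeOH/32) / (oil/885) = (MeOH * 885) / (32 * oil)
= (151.94 * 885) / (32 * 360.52)
= 11.6556

11.6556


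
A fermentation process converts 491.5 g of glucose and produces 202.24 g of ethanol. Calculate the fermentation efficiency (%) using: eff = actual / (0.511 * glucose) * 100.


Fermentation efficiency = (actual / (0.511 * glucose)) * 100
= (202.24 / (0.511 * 491.5)) * 100
= 80.5235%

80.5235%


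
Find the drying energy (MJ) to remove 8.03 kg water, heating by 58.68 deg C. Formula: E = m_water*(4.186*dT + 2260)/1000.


E = m_water * (4.186 * dT + 2260) / 1000
= 8.03 * (4.186 * 58.68 + 2260) / 1000
= 20.1202 MJ

20.1202 MJ


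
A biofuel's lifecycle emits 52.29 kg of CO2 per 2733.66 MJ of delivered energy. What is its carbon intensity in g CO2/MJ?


CI = CO2 * 1000 / E
= 52.29 * 1000 / 2733.66
= 19.1282 g CO2/MJ

19.1282 g CO2/MJ


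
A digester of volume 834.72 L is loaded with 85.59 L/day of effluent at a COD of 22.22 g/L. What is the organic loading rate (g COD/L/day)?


OLR = Q * S / V
= 85.59 * 22.22 / 834.72
= 2.2784 g/L/day

2.2784 g/L/day


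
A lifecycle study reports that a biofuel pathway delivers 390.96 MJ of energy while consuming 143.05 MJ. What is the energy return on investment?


EROI = E_out / E_in
= 390.96 / 143.05
= 2.7330

2.7330


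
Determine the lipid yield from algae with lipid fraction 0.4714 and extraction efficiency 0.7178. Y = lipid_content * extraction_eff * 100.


Y = lipid_content * extraction_eff * 100
= 0.4714 * 0.7178 * 100
= 33.8371%

33.8371%


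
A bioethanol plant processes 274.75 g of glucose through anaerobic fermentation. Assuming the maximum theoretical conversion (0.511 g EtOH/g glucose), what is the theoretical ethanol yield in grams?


Theoretical ethanol yield: m_EtOH = 0.511 * m_glucose
m_EtOH = 0.511 * 274.75 = 140.3973 g

140.3973 g


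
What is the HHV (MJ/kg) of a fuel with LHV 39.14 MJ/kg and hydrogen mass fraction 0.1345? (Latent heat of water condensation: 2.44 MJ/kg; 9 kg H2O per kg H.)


HHV = LHV + H_frac * 9 * 2.44
= 39.14 + 0.1345 * 9 * 2.44
= 42.0936 MJ/kg

42.0936 MJ/kg


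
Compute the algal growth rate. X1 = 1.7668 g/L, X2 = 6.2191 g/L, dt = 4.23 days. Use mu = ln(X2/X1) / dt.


mu = ln(X2/X1) / dt
= ln(6.2191/1.7668) / 4.23
= 0.2975 per day

0.2975 per day


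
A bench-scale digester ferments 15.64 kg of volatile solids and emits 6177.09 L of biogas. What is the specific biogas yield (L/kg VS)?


Y = V / VS
= 6177.09 / 15.64
= 394.9546 L/kg VS

394.9546 L/kg VS


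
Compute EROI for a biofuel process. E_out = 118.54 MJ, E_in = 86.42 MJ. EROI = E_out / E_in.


EROI = E_out / E_in
= 118.54 / 86.42
= 1.3717

1.3717


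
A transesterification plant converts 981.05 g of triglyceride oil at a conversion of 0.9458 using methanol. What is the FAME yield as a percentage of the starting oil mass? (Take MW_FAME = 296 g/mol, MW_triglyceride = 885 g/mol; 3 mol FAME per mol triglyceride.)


m_FAME = oil * conv * (3 * 296 / 885) = oil * conv * (888/885)
= 981.05 * 0.9458 * 888 / 885
= 931.0224 g
Y = m_FAME / oil * 100 = conv * (888/885) * 100
= 0.9458 * 888 / 885 * 100
= 94.90%

94.90%


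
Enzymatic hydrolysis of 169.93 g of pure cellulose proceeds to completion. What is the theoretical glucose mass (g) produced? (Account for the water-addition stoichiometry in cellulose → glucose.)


glucose = cellulose * 180/162
= 169.93 * 180/162
= 188.8111 g

188.8111 g


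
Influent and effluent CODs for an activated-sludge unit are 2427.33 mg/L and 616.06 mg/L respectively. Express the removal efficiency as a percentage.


eta = (COD_in - COD_out) / COD_in * 100
= (2427.33 - 616.06) / 2427.33 * 100
= 74.6198%

74.6198%


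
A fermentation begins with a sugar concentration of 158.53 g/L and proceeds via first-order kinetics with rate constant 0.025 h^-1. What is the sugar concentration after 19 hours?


S = S0 * exp(-k * t)
S = 158.53 * exp(-0.025 * 19)
S = 98.5874 g/L

98.5874 g/L


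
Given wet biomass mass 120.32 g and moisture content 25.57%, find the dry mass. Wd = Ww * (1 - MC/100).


Wd = Ww * (1 - MC/100)
= 120.32 * (1 - 25.57/100)
= 89.5542 g

89.5542 g


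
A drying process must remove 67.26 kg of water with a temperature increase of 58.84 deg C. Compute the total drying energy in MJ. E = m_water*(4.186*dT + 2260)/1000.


E = m_water * (4.186 * dT + 2260) / 1000
= 67.26 * (4.186 * 58.84 + 2260) / 1000
= 168.5740 MJ

168.5740 MJ


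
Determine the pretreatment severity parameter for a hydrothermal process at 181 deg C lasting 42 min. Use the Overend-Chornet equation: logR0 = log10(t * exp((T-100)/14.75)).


logR0 = log10(t * exp((T - 100) / 14.75))
= log10(42 * exp((181 - 100) / 14.75))
= 4.0082

4.0082


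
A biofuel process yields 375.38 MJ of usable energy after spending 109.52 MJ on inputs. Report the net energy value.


NEV = E_out - E_in
= 375.38 - 109.52
= 265.8600 MJ

265.8600 MJ


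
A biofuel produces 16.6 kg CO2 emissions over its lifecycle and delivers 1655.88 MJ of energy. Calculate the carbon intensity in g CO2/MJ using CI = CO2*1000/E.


CI = CO2 * 1000 / E
= 16.6 * 1000 / 1655.88
= 10.0249 g CO2/MJ

10.0249 g CO2/MJ


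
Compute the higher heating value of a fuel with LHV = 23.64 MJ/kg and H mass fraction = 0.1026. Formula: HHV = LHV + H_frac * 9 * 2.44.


HHV = LHV + H_frac * 9 * 2.44
= 23.64 + 0.1026 * 9 * 2.44
= 25.8931 MJ/kg

25.8931 MJ/kg


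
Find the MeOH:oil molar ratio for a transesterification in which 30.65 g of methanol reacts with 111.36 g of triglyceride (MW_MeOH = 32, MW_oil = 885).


Molar ratio = n_MeOH / n_oil = (MeOH/32) / (oil/885) = (MeOH * 885) / (32 * oil)
= (30.65 * 885) / (32 * 111.36)
= 7.6119

7.6119


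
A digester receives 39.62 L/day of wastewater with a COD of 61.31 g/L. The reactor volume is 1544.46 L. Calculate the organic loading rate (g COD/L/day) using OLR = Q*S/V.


OLR = Q * S / V
= 39.62 * 61.31 / 1544.46
= 1.5728 g/L/day

1.5728 g/L/day


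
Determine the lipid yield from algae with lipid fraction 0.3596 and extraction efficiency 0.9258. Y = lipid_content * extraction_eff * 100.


Y = lipid_content * extraction_eff * 100
= 0.3596 * 0.9258 * 100
= 33.2918%

33.2918%


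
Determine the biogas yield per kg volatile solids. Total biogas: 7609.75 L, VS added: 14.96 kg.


Y = V / VS
= 7609.75 / 14.96
= 508.6731 L/kg VS

508.6731 L/kg VS


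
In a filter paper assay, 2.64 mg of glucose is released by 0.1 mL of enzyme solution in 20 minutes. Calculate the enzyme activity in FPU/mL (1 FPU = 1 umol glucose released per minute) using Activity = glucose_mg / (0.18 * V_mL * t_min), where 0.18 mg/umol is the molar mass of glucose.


Activity = glucose_mg / (0.18 mg/umol * V_mL * t_min)
= 2.64 / (0.18 * 0.1 * 20)
= 7.3333 FPU/mL

7.3333 FPU/mL


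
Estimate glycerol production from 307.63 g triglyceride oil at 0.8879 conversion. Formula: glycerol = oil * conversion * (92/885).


glycerol = oil * conv * (92/885)
= 307.63 * 0.8879 * 92 / 885
= 28.3947 g

28.3947 g


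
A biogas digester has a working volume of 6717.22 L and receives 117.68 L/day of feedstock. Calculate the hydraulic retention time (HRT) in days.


HRT = V / Q
= 6717.22 / 117.68
= 57.0804 days

57.0804 days


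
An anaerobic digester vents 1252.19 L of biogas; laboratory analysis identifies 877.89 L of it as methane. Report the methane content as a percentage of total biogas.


CH4% = V_CH4 / V_total * 100
= 877.89 / 1252.19 * 100
= 70.1084%

70.1084%


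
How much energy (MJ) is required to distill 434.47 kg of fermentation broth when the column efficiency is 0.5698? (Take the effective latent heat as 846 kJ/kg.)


E = m * 846 / (eta * 1000)
= 434.47 * 846 / (0.5698 * 1000)
= 645.0713 MJ

645.0713 MJ


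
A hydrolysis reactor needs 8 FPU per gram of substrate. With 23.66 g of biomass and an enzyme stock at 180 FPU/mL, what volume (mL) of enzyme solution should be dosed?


V = dosage * m_sub / activity
V = 8 * 23.66 / 180
V = 1.0516 mL

1.0516 mL


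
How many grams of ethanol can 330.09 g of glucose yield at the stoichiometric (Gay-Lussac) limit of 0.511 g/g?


Theoretical ethanol yield: m_EtOH = 0.511 * m_glucose
m_EtOH = 0.511 * 330.09 = 168.6760 g

168.6760 g


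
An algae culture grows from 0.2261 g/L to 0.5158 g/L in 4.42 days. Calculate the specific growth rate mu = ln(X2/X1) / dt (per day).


mu = ln(X2/X1) / dt
= ln(0.5158/0.2261) / 4.42
= 0.1866 per day

0.1866 per day


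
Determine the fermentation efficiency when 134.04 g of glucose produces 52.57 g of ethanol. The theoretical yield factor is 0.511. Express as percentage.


Fermentation efficiency = (actual / (0.511 * glucose)) * 100
= (52.57 / (0.511 * 134.04)) * 100
= 76.7508%

76.7508%


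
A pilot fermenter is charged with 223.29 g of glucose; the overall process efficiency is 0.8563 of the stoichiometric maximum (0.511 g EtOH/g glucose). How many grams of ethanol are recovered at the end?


Actual ethanol: m = 0.511 * 223.29 * 0.8563
m = 97.7048 g

97.7048 g


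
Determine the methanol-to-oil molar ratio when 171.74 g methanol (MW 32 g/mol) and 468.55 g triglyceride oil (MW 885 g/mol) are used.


Molar ratio = n_MeOH / n_oil = (MeOH/32) / (oil/885) = (MeOH * 885) / (32 * oil)
= (171.74 * 885) / (32 * 468.55)
= 10.1370

10.1370


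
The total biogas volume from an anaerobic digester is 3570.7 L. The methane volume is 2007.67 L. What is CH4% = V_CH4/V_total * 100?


CH4% = V_CH4 / V_total * 100
= 2007.67 / 3570.7 * 100
= 56.2262%

56.2262%


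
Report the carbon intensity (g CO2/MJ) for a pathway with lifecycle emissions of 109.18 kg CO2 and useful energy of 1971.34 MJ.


CI = CO2 * 1000 / E
= 109.18 * 1000 / 1971.34
= 55.3836 g CO2/MJ

55.3836 g CO2/MJ


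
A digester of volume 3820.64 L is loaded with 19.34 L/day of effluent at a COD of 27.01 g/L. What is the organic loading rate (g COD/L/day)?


OLR = Q * S / V
= 19.34 * 27.01 / 3820.64
= 0.1367 g/L/day

0.1367 g/L/day


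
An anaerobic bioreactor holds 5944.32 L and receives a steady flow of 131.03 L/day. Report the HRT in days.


HRT = V / Q
= 5944.32 / 131.03
= 45.3661 days

45.3661 days


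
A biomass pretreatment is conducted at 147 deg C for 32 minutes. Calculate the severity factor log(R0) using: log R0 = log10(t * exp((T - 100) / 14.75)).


logR0 = log10(t * exp((T - 100) / 14.75))
= log10(32 * exp((147 - 100) / 14.75))
= 2.8890

2.8890


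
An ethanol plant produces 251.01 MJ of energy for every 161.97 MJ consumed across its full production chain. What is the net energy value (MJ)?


NEV = E_out - E_in
= 251.01 - 161.97
= 89.0400 MJ

89.0400 MJ


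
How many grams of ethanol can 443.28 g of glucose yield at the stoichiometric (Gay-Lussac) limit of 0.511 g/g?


Theoretical ethanol yield: m_EtOH = 0.511 * m_glucose
m_EtOH = 0.511 * 443.28 = 226.5161 g

226.5161 g


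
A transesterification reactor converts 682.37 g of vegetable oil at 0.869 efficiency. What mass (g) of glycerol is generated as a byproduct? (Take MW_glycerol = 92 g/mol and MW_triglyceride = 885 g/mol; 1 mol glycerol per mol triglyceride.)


glycerol = oil * conv * (92/885)
= 682.37 * 0.869 * 92 / 885
= 61.6431 g

61.6431 g


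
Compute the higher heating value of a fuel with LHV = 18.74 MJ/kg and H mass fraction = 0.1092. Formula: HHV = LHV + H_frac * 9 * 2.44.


HHV = LHV + H_frac * 9 * 2.44
= 18.74 + 0.1092 * 9 * 2.44
= 21.1380 MJ/kg

21.1380 MJ/kg


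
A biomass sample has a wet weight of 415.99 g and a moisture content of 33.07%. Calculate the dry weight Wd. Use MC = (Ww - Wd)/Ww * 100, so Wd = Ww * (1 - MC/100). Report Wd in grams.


Wd = Ww * (1 - MC/100)
= 415.99 * (1 - 33.07/100)
= 278.4221 g

278.4221 g


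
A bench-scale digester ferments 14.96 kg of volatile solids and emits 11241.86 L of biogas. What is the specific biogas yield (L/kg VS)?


Y = V / VS
= 11241.86 / 14.96
= 751.4612 L/kg VS

751.4612 L/kg VS


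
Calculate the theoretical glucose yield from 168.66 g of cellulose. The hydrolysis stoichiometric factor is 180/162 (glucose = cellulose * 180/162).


glucose = cellulose * 180/162
= 168.66 * 180/162
= 187.4000 g

187.4000 g


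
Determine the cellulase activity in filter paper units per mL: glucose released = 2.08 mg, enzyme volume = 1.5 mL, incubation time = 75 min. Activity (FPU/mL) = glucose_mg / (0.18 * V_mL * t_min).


Activity = glucose_mg / (0.18 mg/umol * V_mL * t_min)
= 2.08 / (0.18 * 1.5 * 75)
= 0.1027 FPU/mL

0.1027 FPU/mL


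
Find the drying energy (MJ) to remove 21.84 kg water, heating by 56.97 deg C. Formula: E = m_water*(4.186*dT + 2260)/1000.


E = m_water * (4.186 * dT + 2260) / 1000
= 21.84 * (4.186 * 56.97 + 2260) / 1000
= 54.5667 MJ

54.5667 MJ


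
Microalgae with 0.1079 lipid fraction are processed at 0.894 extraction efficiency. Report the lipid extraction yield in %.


Y = lipid_content * extraction_eff * 100
= 0.1079 * 0.894 * 100
= 9.6463%

9.6463%


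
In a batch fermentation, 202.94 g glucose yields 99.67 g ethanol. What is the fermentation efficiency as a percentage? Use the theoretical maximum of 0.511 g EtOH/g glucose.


Fermentation efficiency = (actual / (0.511 * glucose)) * 100
= (99.67 / (0.511 * 202.94)) * 100
= 96.1116%

96.1116%


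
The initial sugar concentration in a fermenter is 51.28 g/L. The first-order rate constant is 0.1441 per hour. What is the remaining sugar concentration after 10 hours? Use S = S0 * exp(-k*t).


S = S0 * exp(-k * t)
S = 51.28 * exp(-0.1441 * 10)
S = 12.1375 g/L

12.1375 g/L


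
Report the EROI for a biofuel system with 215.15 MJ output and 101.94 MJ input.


EROI = E_out / E_in
= 215.15 / 101.94
= 2.1106

2.1106


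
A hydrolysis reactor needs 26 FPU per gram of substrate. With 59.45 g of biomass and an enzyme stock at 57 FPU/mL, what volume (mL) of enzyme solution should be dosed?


V = dosage * m_sub / activity
V = 26 * 59.45 / 57
V = 27.1175 mL

27.1175 mL


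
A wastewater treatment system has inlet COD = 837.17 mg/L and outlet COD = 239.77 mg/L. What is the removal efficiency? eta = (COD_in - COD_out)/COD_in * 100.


eta = (COD_in - COD_out) / COD_in * 100
= (837.17 - 239.77) / 837.17 * 100
= 71.3595%

71.3595%


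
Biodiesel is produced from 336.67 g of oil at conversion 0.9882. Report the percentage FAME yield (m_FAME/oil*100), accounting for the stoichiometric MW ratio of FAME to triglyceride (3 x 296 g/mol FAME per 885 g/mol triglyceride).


m_FAME = oil * conv * (3 * 296 / 885) = oil * conv * (888/885)
= 336.67 * 0.9882 * 888 / 885
= 333.8251 g
Y = m_FAME / oil * 100 = conv * (888/885) * 100
= 0.9882 * 888 / 885 * 100
= 99.15%

99.15%


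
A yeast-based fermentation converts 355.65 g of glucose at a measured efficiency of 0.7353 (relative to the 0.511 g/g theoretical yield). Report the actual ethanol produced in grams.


Actual ethanol: m = 0.511 * 355.65 * 0.7353
m = 133.6313 g

133.6313 g


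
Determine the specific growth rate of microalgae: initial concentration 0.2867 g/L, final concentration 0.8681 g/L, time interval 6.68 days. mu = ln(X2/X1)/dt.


mu = ln(X2/X1) / dt
= ln(0.8681/0.2867) / 6.68
= 0.1658 per day

0.1658 per day


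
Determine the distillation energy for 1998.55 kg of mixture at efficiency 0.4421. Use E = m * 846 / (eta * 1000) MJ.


E = m * 846 / (eta * 1000)
= 1998.55 * 846 / (0.4421 * 1000)
= 3824.4137 MJ

3824.4137 MJ


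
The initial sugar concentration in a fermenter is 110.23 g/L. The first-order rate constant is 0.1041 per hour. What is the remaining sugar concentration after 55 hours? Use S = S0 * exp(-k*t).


S = S0 * exp(-k * t)
S = 110.23 * exp(-0.1041 * 55)
S = 0.3595 g/L

0.3595 g/L


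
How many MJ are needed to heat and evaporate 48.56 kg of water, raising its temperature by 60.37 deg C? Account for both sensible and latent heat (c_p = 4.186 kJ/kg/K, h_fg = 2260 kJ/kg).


E = m_water * (4.186 * dT + 2260) / 1000
= 48.56 * (4.186 * 60.37 + 2260) / 1000
= 122.0171 MJ

122.0171 MJ


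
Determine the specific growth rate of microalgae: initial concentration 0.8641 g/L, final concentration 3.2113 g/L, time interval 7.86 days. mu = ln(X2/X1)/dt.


mu = ln(X2/X1) / dt
= ln(3.2113/0.8641) / 7.86
= 0.1670 per day

0.1670 per day


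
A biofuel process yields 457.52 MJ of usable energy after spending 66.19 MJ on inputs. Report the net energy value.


NEV = E_out - E_in
= 457.52 - 66.19
= 391.3300 MJ

391.3300 MJ


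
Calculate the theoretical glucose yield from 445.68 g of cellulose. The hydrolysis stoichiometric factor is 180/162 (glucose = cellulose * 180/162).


glucose = cellulose * 180/162
= 445.68 * 180/162
= 495.2000 g

495.2000 g


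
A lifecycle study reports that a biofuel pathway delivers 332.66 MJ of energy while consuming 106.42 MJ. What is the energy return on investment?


EROI = E_out / E_in
= 332.66 / 106.42
= 3.1259

3.1259


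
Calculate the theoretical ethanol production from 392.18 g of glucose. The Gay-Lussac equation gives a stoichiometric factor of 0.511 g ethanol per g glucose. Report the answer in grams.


Theoretical ethanol yield: m_EtOH = 0.511 * m_glucose
m_EtOH = 0.511 * 392.18 = 200.4040 g

200.4040 g


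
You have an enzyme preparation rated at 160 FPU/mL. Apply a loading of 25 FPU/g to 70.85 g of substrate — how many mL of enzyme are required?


V = dosage * m_sub / activity
V = 25 * 70.85 / 160
V = 11.0703 mL

11.0703 mL


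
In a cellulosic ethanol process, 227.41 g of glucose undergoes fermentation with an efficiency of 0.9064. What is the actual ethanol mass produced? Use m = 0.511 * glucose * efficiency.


Actual ethanol: m = 0.511 * 227.41 * 0.9064
m = 105.3296 g

105.3296 g


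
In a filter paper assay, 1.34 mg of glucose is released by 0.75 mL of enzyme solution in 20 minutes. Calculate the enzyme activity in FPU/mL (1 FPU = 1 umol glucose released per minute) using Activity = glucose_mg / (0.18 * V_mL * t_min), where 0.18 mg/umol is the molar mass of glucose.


Activity = glucose_mg / (0.18 mg/umol * V_mL * t_min)
= 1.34 / (0.18 * 0.75 * 20)
= 0.4963 FPU/mL

0.4963 FPU/mL


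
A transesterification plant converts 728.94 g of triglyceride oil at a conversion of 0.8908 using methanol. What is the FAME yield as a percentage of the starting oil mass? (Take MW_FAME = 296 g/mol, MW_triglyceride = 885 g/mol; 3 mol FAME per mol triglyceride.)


m_FAME = oil * conv * (3 * 296 / 885) = oil * conv * (888/885)
= 728.94 * 0.8908 * 888 / 885
= 651.5409 g
Y = m_FAME / oil * 100 = conv * (888/885) * 100
= 0.8908 * 888 / 885 * 100
= 89.38%

89.38%


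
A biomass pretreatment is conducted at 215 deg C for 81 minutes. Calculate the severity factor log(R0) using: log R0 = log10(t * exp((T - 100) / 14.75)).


logR0 = log10(t * exp((T - 100) / 14.75))
= log10(81 * exp((215 - 100) / 14.75))
= 5.2945

5.2945


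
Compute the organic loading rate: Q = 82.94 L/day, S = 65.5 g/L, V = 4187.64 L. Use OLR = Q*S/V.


OLR = Q * S / V
= 82.94 * 65.5 / 4187.64
= 1.2973 g/L/day

1.2973 g/L/day


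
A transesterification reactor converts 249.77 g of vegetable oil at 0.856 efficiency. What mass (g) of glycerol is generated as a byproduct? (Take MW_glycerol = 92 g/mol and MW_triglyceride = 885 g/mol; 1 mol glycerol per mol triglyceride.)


glycerol = oil * conv * (92/885)
= 249.77 * 0.856 * 92 / 885
= 22.2259 g

22.2259 g


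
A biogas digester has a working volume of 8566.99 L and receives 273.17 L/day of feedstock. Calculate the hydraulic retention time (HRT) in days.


HRT = V / Q
= 8566.99 / 273.17
= 31.3614 days

31.3614 days


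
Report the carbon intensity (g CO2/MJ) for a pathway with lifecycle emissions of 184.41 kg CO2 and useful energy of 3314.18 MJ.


CI = CO2 * 1000 / E
= 184.41 * 1000 / 3314.18
= 55.6427 g CO2/MJ

55.6427 g CO2/MJ


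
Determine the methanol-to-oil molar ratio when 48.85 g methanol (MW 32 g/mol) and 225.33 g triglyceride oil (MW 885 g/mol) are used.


Molar ratio = n_MeOH / n_oil = (MeOH/32) / (oil/885) = (MeOH * 885) / (32 * oil)
= (48.85 * 885) / (32 * 225.33)
= 5.9957

5.9957


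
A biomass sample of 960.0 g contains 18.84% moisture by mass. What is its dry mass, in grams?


Wd = Ww * (1 - MC/100)
= 960.0 * (1 - 18.84/100)
= 779.1360 g

779.1360 g


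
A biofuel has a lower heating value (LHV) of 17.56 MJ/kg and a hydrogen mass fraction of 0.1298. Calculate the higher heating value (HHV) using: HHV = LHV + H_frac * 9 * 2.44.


HHV = LHV + H_frac * 9 * 2.44
= 17.56 + 0.1298 * 9 * 2.44
= 20.4104 MJ/kg

20.4104 MJ/kg


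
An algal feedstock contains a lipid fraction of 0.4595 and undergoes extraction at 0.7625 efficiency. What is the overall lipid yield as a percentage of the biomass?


Y = lipid_content * extraction_eff * 100
= 0.4595 * 0.7625 * 100
= 35.0369%

35.0369%


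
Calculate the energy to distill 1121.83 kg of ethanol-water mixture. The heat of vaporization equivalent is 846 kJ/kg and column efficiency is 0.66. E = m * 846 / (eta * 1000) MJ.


E = m * 846 / (eta * 1000)
= 1121.83 * 846 / (0.66 * 1000)
= 1437.9821 MJ

1437.9821 MJ


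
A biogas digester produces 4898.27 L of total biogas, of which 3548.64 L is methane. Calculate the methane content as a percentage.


CH4% = V_CH4 / V_total * 100
= 3548.64 / 4898.27 * 100
= 72.4468%

72.4468%


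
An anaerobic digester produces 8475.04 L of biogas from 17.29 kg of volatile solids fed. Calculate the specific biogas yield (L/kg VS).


Y = V / VS
= 8475.04 / 17.29
= 490.1700 L/kg VS

490.1700 L/kg VS


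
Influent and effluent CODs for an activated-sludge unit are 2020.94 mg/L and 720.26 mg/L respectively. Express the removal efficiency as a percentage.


eta = (COD_in - COD_out) / COD_in * 100
= (2020.94 - 720.26) / 2020.94 * 100
= 64.3601%

64.3601%


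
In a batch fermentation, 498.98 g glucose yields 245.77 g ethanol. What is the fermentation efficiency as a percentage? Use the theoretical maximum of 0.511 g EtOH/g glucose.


Fermentation efficiency = (actual / (0.511 * glucose)) * 100
= (245.77 / (0.511 * 498.98)) * 100
= 96.3884%

96.3884%


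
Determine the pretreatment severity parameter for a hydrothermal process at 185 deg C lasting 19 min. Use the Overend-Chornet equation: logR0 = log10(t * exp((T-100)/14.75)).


logR0 = log10(t * exp((T - 100) / 14.75))
= log10(19 * exp((185 - 100) / 14.75))
= 3.7815

3.7815


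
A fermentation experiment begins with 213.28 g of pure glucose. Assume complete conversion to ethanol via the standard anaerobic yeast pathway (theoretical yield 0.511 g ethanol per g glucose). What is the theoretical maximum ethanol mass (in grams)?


Theoretical ethanol yield: m_EtOH = 0.511 * m_glucose
m_EtOH = 0.511 * 213.28 = 108.9861 g

108.9861 g


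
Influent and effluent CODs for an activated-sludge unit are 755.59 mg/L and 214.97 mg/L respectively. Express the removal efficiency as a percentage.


eta = (COD_in - COD_out) / COD_in * 100
= (755.59 - 214.97) / 755.59 * 100
= 71.5494%

71.5494%


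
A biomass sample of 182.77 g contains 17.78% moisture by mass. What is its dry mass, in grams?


Wd = Ww * (1 - MC/100)
= 182.77 * (1 - 17.78/100)
= 150.2735 g

150.2735 g


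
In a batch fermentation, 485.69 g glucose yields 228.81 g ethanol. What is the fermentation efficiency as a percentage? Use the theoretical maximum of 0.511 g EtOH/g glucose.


Fermentation efficiency = (actual / (0.511 * glucose)) * 100
= (228.81 / (0.511 * 485.69)) * 100
= 92.1924%

92.1924%


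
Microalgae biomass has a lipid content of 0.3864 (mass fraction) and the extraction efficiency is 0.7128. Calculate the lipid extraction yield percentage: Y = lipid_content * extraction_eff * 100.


Y = lipid_content * extraction_eff * 100
= 0.3864 * 0.7128 * 100
= 27.5426%

27.5426%


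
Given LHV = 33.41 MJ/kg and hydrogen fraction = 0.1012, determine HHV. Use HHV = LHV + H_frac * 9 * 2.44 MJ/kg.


HHV = LHV + H_frac * 9 * 2.44
= 33.41 + 0.1012 * 9 * 2.44
= 35.6324 MJ/kg

35.6324 MJ/kg


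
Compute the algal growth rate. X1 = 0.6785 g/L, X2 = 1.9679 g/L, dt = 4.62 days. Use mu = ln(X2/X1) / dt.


mu = ln(X2/X1) / dt
= ln(1.9679/0.6785) / 4.62
= 0.2305 per day

0.2305 per day


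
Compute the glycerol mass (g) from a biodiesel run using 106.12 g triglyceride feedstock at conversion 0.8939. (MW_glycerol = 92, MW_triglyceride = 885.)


glycerol = oil * conv * (92/885)
= 106.12 * 0.8939 * 92 / 885
= 9.8612 g

9.8612 g


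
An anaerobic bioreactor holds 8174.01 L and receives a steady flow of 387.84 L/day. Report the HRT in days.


HRT = V / Q
= 8174.01 / 387.84
= 21.0757 days

21.0757 days


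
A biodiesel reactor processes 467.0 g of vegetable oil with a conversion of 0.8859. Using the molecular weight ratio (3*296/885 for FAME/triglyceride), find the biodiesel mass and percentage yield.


m_FAME = oil * conv * (3 * 296 / 885) = oil * conv * (888/885)
= 467.0 * 0.8859 * 888 / 885
= 415.1177 g
Y = m_FAME / oil * 100 = conv * (888/885) * 100
= 0.8859 * 888 / 885 * 100
= 88.89%

415.1177 g FAME; Y = 88.89%


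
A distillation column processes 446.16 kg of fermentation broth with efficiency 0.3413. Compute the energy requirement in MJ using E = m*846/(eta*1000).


E = m * 846 / (eta * 1000)
= 446.16 * 846 / (0.3413 * 1000)
= 1105.9225 MJ

1105.9225 MJ


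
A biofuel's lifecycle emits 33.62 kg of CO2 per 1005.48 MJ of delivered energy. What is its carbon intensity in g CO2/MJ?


CI = CO2 * 1000 / E
= 33.62 * 1000 / 1005.48
= 33.4368 g CO2/MJ

33.4368 g CO2/MJ


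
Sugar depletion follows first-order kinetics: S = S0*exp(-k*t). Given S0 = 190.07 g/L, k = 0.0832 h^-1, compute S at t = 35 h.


S = S0 * exp(-k * t)
S = 190.07 * exp(-0.0832 * 35)
S = 10.3335 g/L

10.3335 g/L


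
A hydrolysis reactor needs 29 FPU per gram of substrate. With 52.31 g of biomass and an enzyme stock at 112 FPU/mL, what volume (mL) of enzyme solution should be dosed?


V = dosage * m_sub / activity
V = 29 * 52.31 / 112
V = 13.5446 mL

13.5446 mL


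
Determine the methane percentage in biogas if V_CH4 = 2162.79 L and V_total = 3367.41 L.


CH4% = V_CH4 / V_total * 100
= 2162.79 / 3367.41 * 100
= 64.2271%

64.2271%


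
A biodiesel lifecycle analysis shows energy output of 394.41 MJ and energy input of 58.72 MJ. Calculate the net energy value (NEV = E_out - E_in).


NEV = E_out - E_in
= 394.41 - 58.72
= 335.6900 MJ

335.6900 MJ


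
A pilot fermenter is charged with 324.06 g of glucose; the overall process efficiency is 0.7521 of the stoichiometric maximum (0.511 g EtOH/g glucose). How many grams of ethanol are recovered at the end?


Actual ethanol: m = 0.511 * 324.06 * 0.7521
m = 124.5437 g

124.5437 g


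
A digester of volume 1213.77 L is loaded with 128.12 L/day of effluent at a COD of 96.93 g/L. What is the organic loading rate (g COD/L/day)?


OLR = Q * S / V
= 128.12 * 96.93 / 1213.77
= 10.2315 g/L/day

10.2315 g/L/day


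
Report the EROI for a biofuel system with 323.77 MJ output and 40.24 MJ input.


EROI = E_out / E_in
= 323.77 / 40.24
= 8.0460

8.0460


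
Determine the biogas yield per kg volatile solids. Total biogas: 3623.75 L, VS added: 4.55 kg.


Y = V / VS
= 3623.75 / 4.55
= 796.4286 L/kg VS

796.4286 L/kg VS


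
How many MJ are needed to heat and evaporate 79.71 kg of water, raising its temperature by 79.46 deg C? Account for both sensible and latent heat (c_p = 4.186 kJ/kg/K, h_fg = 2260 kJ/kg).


E = m_water * (4.186 * dT + 2260) / 1000
= 79.71 * (4.186 * 79.46 + 2260) / 1000
= 206.6577 MJ

206.6577 MJ


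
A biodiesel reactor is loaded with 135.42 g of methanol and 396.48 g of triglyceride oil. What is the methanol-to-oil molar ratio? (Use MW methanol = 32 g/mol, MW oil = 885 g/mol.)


Molar ratio = n_MeOH / n_oil = (MeOH/32) / (oil/885) = (MeOH * 885) / (32 * oil)
= (135.42 * 885) / (32 * 396.48)
= 9.4461

9.4461


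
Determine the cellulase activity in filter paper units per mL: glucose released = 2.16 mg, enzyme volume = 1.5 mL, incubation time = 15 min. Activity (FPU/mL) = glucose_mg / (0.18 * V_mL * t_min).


Activity = glucose_mg / (0.18 mg/umol * V_mL * t_min)
= 2.16 / (0.18 * 1.5 * 15)
= 0.5333 FPU/mL

0.5333 FPU/mL


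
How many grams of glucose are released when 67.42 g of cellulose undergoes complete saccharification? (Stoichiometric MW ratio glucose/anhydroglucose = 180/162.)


glucose = cellulose * 180/162
= 67.42 * 180/162
= 74.9111 g

74.9111 g


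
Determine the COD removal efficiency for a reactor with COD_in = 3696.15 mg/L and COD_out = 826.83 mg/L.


eta = (COD_in - COD_out) / COD_in * 100
= (3696.15 - 826.83) / 3696.15 * 100
= 77.6300%

77.6300%


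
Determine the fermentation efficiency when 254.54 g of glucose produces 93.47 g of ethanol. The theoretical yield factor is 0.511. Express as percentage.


Fermentation efficiency = (actual / (0.511 * glucose)) * 100
= (93.47 / (0.511 * 254.54)) * 100
= 71.8613%

71.8613%


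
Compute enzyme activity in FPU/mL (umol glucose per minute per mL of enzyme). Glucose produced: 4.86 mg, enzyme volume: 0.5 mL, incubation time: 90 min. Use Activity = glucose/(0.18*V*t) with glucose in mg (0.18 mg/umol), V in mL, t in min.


Activity = glucose_mg / (0.18 mg/umol * V_mL * t_min)
= 4.86 / (0.18 * 0.5 * 90)
= 0.6000 FPU/mL

0.6000 FPU/mL


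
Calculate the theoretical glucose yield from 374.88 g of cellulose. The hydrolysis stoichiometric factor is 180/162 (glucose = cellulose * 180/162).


glucose = cellulose * 180/162
= 374.88 * 180/162
= 416.5333 g

416.5333 g


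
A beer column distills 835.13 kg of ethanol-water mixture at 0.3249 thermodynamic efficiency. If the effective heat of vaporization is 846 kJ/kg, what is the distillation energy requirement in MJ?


E = m * 846 / (eta * 1000)
= 835.13 * 846 / (0.3249 * 1000)
= 2174.5767 MJ

2174.5767 MJ


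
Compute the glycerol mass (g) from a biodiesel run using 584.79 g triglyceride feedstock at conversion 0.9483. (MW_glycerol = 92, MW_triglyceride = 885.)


glycerol = oil * conv * (92/885)
= 584.79 * 0.9483 * 92 / 885
= 57.6488 g

57.6488 g


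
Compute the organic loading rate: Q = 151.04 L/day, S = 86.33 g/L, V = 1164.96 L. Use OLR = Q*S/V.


OLR = Q * S / V
= 151.04 * 86.33 / 1164.96
= 11.1929 g/L/day

11.1929 g/L/day


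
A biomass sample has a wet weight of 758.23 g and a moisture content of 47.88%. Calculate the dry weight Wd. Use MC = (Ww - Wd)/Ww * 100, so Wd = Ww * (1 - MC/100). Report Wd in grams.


Wd = Ww * (1 - MC/100)
= 758.23 * (1 - 47.88/100)
= 395.1895 g

395.1895 g


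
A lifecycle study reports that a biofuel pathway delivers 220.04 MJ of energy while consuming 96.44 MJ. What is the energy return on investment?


EROI = E_out / E_in
= 220.04 / 96.44
= 2.2816

2.2816


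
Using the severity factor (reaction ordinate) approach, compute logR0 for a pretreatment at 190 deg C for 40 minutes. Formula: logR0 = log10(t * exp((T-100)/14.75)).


logR0 = log10(t * exp((T - 100) / 14.75))
= log10(40 * exp((190 - 100) / 14.75))
= 4.2520

4.2520


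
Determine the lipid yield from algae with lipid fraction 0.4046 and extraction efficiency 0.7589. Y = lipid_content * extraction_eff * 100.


Y = lipid_content * extraction_eff * 100
= 0.4046 * 0.7589 * 100
= 30.7051%

30.7051%


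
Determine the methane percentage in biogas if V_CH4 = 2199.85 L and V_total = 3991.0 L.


CH4% = V_CH4 / V_total * 100
= 2199.85 / 3991.0 * 100
= 55.1203%

55.1203%


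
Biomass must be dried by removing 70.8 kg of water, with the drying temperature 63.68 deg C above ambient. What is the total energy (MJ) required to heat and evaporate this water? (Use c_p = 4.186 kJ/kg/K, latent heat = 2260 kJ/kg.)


E = m_water * (4.186 * dT + 2260) / 1000
= 70.8 * (4.186 * 63.68 + 2260) / 1000
= 178.8808 MJ

178.8808 MJ


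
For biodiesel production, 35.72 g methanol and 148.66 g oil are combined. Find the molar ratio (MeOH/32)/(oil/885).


Molar ratio = n_MeOH / n_oil = (MeOH/32) / (oil/885) = (MeOH * 885) / (32 * oil)
= (35.72 * 885) / (32 * 148.66)
= 6.6452

6.6452


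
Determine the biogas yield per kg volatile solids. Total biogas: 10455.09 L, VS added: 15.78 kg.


Y = V / VS
= 10455.09 / 15.78
= 662.5532 L/kg VS

662.5532 L/kg VS


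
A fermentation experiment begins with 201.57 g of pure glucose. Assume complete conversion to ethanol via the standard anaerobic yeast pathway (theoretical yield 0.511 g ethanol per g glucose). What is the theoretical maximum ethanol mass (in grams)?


Theoretical ethanol yield: m_EtOH = 0.511 * m_glucose
m_EtOH = 0.511 * 201.57 = 103.0023 g

103.0023 g


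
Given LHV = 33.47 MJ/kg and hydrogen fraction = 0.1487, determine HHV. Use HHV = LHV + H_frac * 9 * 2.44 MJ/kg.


HHV = LHV + H_frac * 9 * 2.44
= 33.47 + 0.1487 * 9 * 2.44
= 36.7355 MJ/kg

36.7355 MJ/kg


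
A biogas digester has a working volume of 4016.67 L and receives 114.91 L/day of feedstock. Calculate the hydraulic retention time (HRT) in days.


HRT = V / Q
= 4016.67 / 114.91
= 34.9549 days

34.9549 days


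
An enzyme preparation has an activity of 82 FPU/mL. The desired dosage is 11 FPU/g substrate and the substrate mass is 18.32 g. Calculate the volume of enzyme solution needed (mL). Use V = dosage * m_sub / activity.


V = dosage * m_sub / activity
V = 11 * 18.32 / 82
V = 2.4576 mL

2.4576 mL
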